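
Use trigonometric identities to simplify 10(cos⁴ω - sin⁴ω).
10(cos⁴ω - sin⁴ω) = 10(cos(2ω)) (using Factoring + double angle)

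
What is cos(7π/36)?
cos(7π/36) = 0.8192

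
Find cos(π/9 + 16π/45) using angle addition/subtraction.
cos(π/9 + 16π/45) = cos π/9 cos 16π/45 - sin π/9 sin 16π/45 = 0.1045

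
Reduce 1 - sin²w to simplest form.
1 - sin²w = cos²w (using Pythagorean identity)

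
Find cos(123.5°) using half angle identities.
cos(123.5°) = -√((1 + cos 247°)/2) = -0.5519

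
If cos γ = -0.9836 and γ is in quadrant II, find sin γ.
sin γ = 0.1804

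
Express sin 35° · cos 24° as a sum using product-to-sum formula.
sin 35° cos 24° = (1/2)[sin(35°+24°) + sin(35°-24°)]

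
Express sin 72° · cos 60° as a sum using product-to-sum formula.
sin 72° cos 60° = (1/2)[sin(72°+60°) + sin(72°-60°)]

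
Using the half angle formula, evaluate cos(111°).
cos(111°) = -√((1 + cos 222°)/2) = -0.3584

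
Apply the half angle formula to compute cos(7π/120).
cos(7π/120) = √((1 + cos 7π/60)/2) = 0.9833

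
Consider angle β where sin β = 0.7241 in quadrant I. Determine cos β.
cos β = √(1 - sin²β) = 0.6897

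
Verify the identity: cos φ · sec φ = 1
LHS = cos φ · (1/cos φ) = 1 = RHS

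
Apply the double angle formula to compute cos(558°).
cos(558°) = cos²279° - sin²279° = -0.9511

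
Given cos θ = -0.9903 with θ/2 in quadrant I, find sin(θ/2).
sin(θ/2) = ±√((1 - cos θ)/2); positive since θ/2 ∈ QI, so sin(θ/2) = 0.9976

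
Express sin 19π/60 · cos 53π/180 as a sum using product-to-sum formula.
sin 19π/60 cos 53π/180 = (1/2)[sin(19π/60+53π/180) + sin(19π/60-53π/180)]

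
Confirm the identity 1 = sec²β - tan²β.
RHS = 1/cos²β - sin²β/cos²β = (1 - sin²β)/cos²β = cos²β/cos²β = 1 = LHS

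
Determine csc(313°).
csc(313°) = -1.367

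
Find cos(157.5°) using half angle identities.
cos(157.5°) = -√((1 + cos 315°)/2) = -0.9239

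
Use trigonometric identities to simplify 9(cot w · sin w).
9(cot w · sin w) = 9(cos w) (using Quotient identity)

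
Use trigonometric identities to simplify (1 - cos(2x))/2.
(1 - cos(2x))/2 = sin²x (using Power reduction)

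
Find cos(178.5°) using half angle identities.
cos(178.5°) = -√((1 + cos 357°)/2) = -0.9997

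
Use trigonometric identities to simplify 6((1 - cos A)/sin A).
6((1 - cos A)/sin A) = 6(tan(A/2)) (using Half angle)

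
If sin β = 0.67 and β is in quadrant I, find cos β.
cos β = 0.7424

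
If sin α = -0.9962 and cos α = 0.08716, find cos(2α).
cos(2α) = cos²α - sin²α = -0.9848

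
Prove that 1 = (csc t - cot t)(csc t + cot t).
RHS = csc²t - cot²t = (1 + cot²t) - cot²t = 1 = LHS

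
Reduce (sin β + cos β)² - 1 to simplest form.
(sin β + cos β)² - 1 = sin(2β) (using Pythagorean + double angle)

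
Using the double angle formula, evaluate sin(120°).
sin(120°) = 2 sin 60° cos 60° = √3/2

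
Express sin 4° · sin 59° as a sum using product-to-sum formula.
sin 4° sin 59° = (1/2)[cos(4°-59°) - cos(4°+59°)]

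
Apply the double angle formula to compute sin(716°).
sin(716°) = 2 sin 358° cos 358° = -0.06976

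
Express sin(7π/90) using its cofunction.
sin(7π/90) = cos(π/2 - 7π/90) = cos(19π/45)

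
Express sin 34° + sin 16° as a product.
sin 34° + sin 16° = 2 sin(25°) cos(9°)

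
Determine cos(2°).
cos(2°) = 0.9994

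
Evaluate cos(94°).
cos(94°) = -0.06976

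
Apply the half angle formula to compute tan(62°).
tan(62°) = sin 124° / (1 + cos 124°) = 1.881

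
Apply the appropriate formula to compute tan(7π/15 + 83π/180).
tan(7π/15 + 83π/180) = (tan 7π/15 + tan 83π/180)/(1 - tan 7π/15 tan 83π/180) = -0.2309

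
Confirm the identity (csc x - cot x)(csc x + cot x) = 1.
LHS = csc²x - cot²x = (1 + cot²x) - cot²x = 1 = RHS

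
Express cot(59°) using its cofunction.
cot(59°) = tan(90° - 59°) = tan(31°)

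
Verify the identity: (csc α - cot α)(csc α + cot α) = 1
LHS = csc²α - cot²α = (1 + cot²α) - cot²α = 1 = RHS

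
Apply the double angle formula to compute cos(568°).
cos(568°) = cos²284° - sin²284° = -0.8829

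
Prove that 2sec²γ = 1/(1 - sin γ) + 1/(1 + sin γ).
RHS = [(1 + sin γ) + (1 - sin γ)] / [(1 - sin γ)(1 + sin γ)] = 2/(1 - sin²γ) = 2/cos²γ = 2sec²γ = LHS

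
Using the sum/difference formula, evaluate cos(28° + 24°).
cos(28° + 24°) = cos 28° cos 24° - sin 28° sin 24° = 0.6157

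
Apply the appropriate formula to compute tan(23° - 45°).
tan(23° - 45°) = (tan 23° - tan 45°)/(1 + tan 23° tan 45°) = -0.404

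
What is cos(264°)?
cos(264°) = -0.1045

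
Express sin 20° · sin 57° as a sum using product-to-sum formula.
sin 20° sin 57° = (1/2)[cos(20°-57°) - cos(20°+57°)]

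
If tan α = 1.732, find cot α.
cot α = 1/tan α = 0.5774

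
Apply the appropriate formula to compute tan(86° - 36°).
tan(86° - 36°) = (tan 86° - tan 36°)/(1 + tan 86° tan 36°) = 1.192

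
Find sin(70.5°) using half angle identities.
sin(70.5°) = √((1 - cos 141°)/2) = 0.9426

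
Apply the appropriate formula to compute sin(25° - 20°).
sin(25° - 20°) = sin 25° cos 20° - cos 25° sin 20° = 0.08716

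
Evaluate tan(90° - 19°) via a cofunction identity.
tan(90° - 19°) = cot(19°) = 2.904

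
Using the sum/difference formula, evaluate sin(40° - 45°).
sin(40° - 45°) = sin 40° cos 45° - cos 40° sin 45° = -0.08716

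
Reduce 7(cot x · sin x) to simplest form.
7(cot x · sin x) = 7(cos x) (using Quotient identity)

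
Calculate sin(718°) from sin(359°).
sin(718°) = 2 sin 359° cos 359° = -0.0349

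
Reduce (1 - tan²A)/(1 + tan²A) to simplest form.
(1 - tan²A)/(1 + tan²A) = cos(2A) (using Double angle)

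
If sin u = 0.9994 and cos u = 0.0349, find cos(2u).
cos(2u) = cos²u - sin²u = -0.9976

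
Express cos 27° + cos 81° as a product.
cos 27° + cos 81° = 2 cos(54°) cos(-27°)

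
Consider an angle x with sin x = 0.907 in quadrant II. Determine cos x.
cos x = ±√(1 - sin²x) = -0.4211 (negative in QII)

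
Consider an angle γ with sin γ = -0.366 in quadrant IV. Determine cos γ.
cos γ = √(1 - sin²γ) = 0.9306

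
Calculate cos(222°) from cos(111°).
cos(222°) = cos²111° - sin²111° = -0.7431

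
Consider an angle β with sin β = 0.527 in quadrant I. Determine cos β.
cos β = √(1 - sin²β) = 0.8499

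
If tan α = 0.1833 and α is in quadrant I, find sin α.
sin α = 0.1803 (using tan²α + 1 = sec²α)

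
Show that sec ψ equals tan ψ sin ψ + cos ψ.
RHS = sin²ψ/cos ψ + cos ψ = (sin²ψ + cos²ψ)/cos ψ = 1/cos ψ = sec ψ = LHS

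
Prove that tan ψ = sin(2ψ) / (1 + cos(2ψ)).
RHS = 2 sin ψ cos ψ / (2cos²ψ) = sin ψ/cos ψ = tan ψ = LHS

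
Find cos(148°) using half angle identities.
cos(148°) = -√((1 + cos 296°)/2) = -0.848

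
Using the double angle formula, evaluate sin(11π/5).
sin(11π/5) = 2 sin 11π/10 cos 11π/10 = 0.5878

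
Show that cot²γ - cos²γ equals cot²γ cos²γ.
LHS = cos²γ/sin²γ - cos²γ = cos²γ(1/sin²γ - 1) = cos²γ · (1 - sin²γ)/sin²γ = cos²γ · cos²γ/sin²γ = cos²γ · cot²γ = RHS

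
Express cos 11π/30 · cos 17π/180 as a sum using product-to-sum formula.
cos 11π/30 cos 17π/180 = (1/2)[cos(11π/30-17π/180) + cos(11π/30+17π/180)]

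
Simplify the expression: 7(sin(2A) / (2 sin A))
7(sin(2A) / (2 sin A)) = 7(cos A) (using Double angle)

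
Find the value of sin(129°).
sin(129°) = 0.7771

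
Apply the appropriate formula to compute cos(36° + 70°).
cos(36° + 70°) = cos 36° cos 70° - sin 36° sin 70° = -0.2756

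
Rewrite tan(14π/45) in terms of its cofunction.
tan(14π/45) = cot(π/2 - 14π/45) = cot(17π/90)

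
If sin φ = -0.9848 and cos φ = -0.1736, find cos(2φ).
cos(2φ) = cos²φ - sin²φ = -0.9397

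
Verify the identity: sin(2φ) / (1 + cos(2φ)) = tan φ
LHS = 2 sin φ cos φ / (2cos²φ) = sin φ/cos φ = tan φ = RHS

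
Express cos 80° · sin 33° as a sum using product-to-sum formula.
cos 80° sin 33° = (1/2)[sin(80°+33°) - sin(80°-33°)]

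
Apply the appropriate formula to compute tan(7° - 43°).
tan(7° - 43°) = (tan 7° - tan 43°)/(1 + tan 7° tan 43°) = -0.7265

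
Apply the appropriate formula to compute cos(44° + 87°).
cos(44° + 87°) = cos 44° cos 87° - sin 44° sin 87° = -0.6561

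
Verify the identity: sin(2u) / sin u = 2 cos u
LHS = 2 sin u cos u / sin u = 2 cos u = RHS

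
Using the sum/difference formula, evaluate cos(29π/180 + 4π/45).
cos(29π/180 + 4π/45) = cos 29π/180 cos 4π/45 - sin 29π/180 sin 4π/45 = √2/2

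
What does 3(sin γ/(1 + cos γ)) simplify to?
3(sin γ/(1 + cos γ)) = 3(tan(γ/2)) (using Half angle)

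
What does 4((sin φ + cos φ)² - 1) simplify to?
4((sin φ + cos φ)² - 1) = 4(sin(2φ)) (using Pythagorean + double angle)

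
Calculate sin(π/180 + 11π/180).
sin(π/180 + 11π/180) = sin π/180 cos 11π/180 + cos π/180 sin 11π/180 = 0.2079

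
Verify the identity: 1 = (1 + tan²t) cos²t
RHS = sec²t · cos²t = (1/cos²t) · cos²t = 1 = LHS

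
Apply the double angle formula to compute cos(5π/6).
cos(5π/6) = cos²5π/12 - sin²5π/12 = -√3/2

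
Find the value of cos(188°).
cos(188°) = -0.9903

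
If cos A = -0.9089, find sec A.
sec A = 1/cos A = -1.1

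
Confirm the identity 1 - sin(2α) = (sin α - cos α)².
RHS = sin²α - 2 sin α cos α + cos²α = (sin²α + cos²α) - 2 sin α cos α = 1 - sin(2α) = LHS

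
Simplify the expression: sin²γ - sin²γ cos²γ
sin²γ - sin²γ cos²γ = sin⁴γ (using Factoring)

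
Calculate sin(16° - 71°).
sin(16° - 71°) = sin 16° cos 71° - cos 16° sin 71° = -0.8192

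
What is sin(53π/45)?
sin(53π/45) = -0.5299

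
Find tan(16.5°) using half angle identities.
tan(16.5°) = sin 33° / (1 + cos 33°) = 0.2962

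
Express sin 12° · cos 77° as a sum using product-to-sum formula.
sin 12° cos 77° = (1/2)[sin(12°+77°) + sin(12°-77°)]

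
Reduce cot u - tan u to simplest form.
cot u - tan u = 2 cot(2u) (using Double angle)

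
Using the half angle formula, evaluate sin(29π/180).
sin(29π/180) = √((1 - cos 29π/90)/2) = 0.4848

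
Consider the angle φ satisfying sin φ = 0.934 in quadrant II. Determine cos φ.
cos φ = ±√(1 - sin²φ) = -0.3573 (negative in QII)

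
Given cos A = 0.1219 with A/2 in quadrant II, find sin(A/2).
sin(A/2) = ±√((1 - cos A)/2); positive since A/2 ∈ QII, so sin(A/2) = 0.6626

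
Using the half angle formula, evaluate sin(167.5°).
sin(167.5°) = √((1 - cos 335°)/2) = 0.2164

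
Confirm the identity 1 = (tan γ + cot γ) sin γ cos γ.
RHS = (sin γ/cos γ + cos γ/sin γ) sin γ cos γ = ((sin²γ + cos²γ)/(sin γ cos γ)) · sin γ cos γ = sin²γ + cos²γ = 1 = LHS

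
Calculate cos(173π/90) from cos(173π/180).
cos(173π/90) = cos²173π/180 - sin²173π/180 = 0.9703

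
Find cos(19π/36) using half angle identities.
cos(19π/36) = -√((1 + cos 19π/18)/2) = -0.08716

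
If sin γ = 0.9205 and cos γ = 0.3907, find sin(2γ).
sin(2γ) = 2 sin γ cos γ = 0.7193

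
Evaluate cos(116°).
cos(116°) = -0.4384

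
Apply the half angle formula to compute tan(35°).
tan(35°) = sin 70° / (1 + cos 70°) = 0.7002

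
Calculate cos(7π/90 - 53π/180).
cos(7π/90 - 53π/180) = cos 7π/90 cos 53π/180 + sin 7π/90 sin 53π/180 = 0.7771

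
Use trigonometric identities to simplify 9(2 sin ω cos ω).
9(2 sin ω cos ω) = 9(sin(2ω)) (using Double angle)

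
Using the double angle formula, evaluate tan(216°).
tan(216°) = 2 tan 108° / (1 - tan²108°) = 0.7265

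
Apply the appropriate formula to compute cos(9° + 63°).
cos(9° + 63°) = cos 9° cos 63° - sin 9° sin 63° = 0.309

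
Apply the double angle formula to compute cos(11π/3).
cos(11π/3) = cos²11π/6 - sin²11π/6 = 1/2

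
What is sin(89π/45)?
sin(89π/45) = -0.06976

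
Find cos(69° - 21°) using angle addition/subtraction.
cos(69° - 21°) = cos 69° cos 21° + sin 69° sin 21° = 0.6691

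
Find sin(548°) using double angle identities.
sin(548°) = 2 sin 274° cos 274° = -0.1392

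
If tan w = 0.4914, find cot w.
cot w = 1/tan w = 2.035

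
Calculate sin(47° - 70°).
sin(47° - 70°) = sin 47° cos 70° - cos 47° sin 70° = -0.3907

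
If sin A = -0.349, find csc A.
csc A = 1/sin A = -2.865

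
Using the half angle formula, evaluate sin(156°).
sin(156°) = √((1 - cos 312°)/2) = 0.4067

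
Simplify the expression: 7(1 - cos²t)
7(1 - cos²t) = 7(sin²t) (using Pythagorean identity)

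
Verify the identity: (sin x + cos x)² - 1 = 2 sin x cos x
LHS = sin²x + 2 sin x cos x + cos²x - 1 = (sin²x + cos²x) + 2 sin x cos x - 1 = 1 + 2 sin x cos x - 1 = 2 sin x cos x = RHS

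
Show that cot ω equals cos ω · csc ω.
RHS = cos ω · (1/sin ω) = cos ω/sin ω = cot ω = LHS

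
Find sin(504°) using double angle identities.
sin(504°) = 2 sin 252° cos 252° = 0.5878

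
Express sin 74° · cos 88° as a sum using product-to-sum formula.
sin 74° cos 88° = (1/2)[sin(74°+88°) + sin(74°-88°)]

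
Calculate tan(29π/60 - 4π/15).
tan(29π/60 - 4π/15) = (tan 29π/60 - tan 4π/15)/(1 + tan 29π/60 tan 4π/15) = 0.8098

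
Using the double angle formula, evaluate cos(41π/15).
cos(41π/15) = cos²41π/30 - sin²41π/30 = -0.6691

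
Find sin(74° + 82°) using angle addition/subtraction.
sin(74° + 82°) = sin 74° cos 82° + cos 74° sin 82° = 0.4067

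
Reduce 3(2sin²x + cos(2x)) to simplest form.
3(2sin²x + cos(2x)) = 3 (using Double angle)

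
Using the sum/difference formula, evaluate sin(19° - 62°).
sin(19° - 62°) = sin 19° cos 62° - cos 19° sin 62° = -0.682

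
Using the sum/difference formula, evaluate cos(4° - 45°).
cos(4° - 45°) = cos 4° cos 45° + sin 4° sin 45° = 0.7547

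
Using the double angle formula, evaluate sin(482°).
sin(482°) = 2 sin 241° cos 241° = 0.848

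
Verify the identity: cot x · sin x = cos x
LHS = (cos x/sin x) · sin x = cos x = RHS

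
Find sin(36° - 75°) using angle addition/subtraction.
sin(36° - 75°) = sin 36° cos 75° - cos 36° sin 75° = -0.6293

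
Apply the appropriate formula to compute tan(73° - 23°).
tan(73° - 23°) = (tan 73° - tan 23°)/(1 + tan 73° tan 23°) = 1.192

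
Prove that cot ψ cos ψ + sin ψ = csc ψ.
LHS = cos²ψ/sin ψ + sin ψ = (cos²ψ + sin²ψ)/sin ψ = 1/sin ψ = csc ψ = RHS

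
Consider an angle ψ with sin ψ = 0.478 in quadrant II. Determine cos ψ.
cos ψ = ±√(1 - sin²ψ) = -0.8784 (negative in QII)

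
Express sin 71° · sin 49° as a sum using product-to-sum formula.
sin 71° sin 49° = (1/2)[cos(71°-49°) - cos(71°+49°)]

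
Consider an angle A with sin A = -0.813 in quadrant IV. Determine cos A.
cos A = √(1 - sin²A) = 0.5823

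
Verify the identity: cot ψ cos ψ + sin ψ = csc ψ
LHS = cos²ψ/sin ψ + sin ψ = (cos²ψ + sin²ψ)/sin ψ = 1/sin ψ = csc ψ = RHS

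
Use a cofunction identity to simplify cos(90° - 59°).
cos(90° - 59°) = sin(59°)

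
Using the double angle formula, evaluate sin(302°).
sin(302°) = 2 sin 151° cos 151° = -0.848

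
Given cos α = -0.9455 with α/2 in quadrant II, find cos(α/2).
cos(α/2) = ±√((1 + cos α)/2); negative since α/2 ∈ QII, so cos(α/2) = -0.1651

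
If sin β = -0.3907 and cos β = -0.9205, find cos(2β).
cos(2β) = cos²β - sin²β = 0.6947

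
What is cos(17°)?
cos(17°) = 0.9563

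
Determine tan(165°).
tan(165°) = -(2-√3)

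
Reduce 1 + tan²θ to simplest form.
1 + tan²θ = sec²θ (using Pythagorean identity)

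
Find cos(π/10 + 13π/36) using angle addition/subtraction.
cos(π/10 + 13π/36) = cos π/10 cos 13π/36 - sin π/10 sin 13π/36 = 0.1219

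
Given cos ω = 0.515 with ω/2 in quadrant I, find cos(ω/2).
cos(ω/2) = ±√((1 + cos ω)/2); positive since ω/2 ∈ QI, so cos(ω/2) = 0.8703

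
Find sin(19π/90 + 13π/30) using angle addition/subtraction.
sin(19π/90 + 13π/30) = sin 19π/90 cos 13π/30 + cos 19π/90 sin 13π/30 = 0.8988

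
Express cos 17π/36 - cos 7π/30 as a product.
cos 17π/36 - cos 7π/30 = -2 sin(127π/360) sin(43π/360)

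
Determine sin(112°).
sin(112°) = 0.9272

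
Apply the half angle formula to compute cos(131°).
cos(131°) = -√((1 + cos 262°)/2) = -0.6561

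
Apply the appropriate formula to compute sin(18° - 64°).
sin(18° - 64°) = sin 18° cos 64° - cos 18° sin 64° = -0.7193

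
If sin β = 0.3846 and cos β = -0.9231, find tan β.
tan β = sin β / cos β = -0.4166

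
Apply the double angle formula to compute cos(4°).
cos(4°) = cos²2° - sin²2° = 0.9976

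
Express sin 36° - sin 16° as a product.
sin 36° - sin 16° = 2 cos(26°) sin(10°)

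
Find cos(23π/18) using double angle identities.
cos(23π/18) = 1 - 2sin²23π/36 = -0.6428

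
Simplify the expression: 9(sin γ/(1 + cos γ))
9(sin γ/(1 + cos γ)) = 9(tan(γ/2)) (using Half angle)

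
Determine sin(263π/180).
sin(263π/180) = -0.9925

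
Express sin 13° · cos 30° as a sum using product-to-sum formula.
sin 13° cos 30° = (1/2)[sin(13°+30°) + sin(13°-30°)]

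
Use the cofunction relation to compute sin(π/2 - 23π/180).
sin(π/2 - 23π/180) = cos(23π/180) = 0.9205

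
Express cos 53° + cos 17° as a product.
cos 53° + cos 17° = 2 cos(35°) cos(18°)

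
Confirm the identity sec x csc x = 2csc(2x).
RHS = 2/sin(2x) = 2/(2 sin x cos x) = 1/(sin x cos x) = (1/cos x)(1/sin x) = sec x csc x = LHS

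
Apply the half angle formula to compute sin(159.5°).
sin(159.5°) = √((1 - cos 319°)/2) = 0.3502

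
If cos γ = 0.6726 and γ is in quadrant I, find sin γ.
sin γ = 0.74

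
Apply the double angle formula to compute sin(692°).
sin(692°) = 2 sin 346° cos 346° = -0.4695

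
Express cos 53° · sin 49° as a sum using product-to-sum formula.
cos 53° sin 49° = (1/2)[sin(53°+49°) - sin(53°-49°)]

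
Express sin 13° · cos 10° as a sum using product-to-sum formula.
sin 13° cos 10° = (1/2)[sin(13°+10°) + sin(13°-10°)]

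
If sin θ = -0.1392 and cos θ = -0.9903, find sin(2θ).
sin(2θ) = 2 sin θ cos θ = 0.2757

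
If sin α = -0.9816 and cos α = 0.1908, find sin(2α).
sin(2α) = 2 sin α cos α = -0.3746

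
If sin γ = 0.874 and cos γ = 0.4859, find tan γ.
tan γ = sin γ / cos γ = 1.799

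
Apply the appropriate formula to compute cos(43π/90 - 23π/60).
cos(43π/90 - 23π/60) = cos 43π/90 cos 23π/60 + sin 43π/90 sin 23π/60 = 0.9563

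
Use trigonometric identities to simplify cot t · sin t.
cot t · sin t = cos t (using Quotient identity)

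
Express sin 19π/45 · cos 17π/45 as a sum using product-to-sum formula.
sin 19π/45 cos 17π/45 = (1/2)[sin(19π/45+17π/45) + sin(19π/45-17π/45)]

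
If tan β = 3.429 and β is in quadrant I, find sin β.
sin β = 0.96 (using tan²β + 1 = sec²β)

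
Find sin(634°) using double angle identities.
sin(634°) = 2 sin 317° cos 317° = -0.9976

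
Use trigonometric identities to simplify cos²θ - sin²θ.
cos²θ - sin²θ = cos(2θ) (using Double angle)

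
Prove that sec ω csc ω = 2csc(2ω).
RHS = 2/sin(2ω) = 2/(2 sin ω cos ω) = 1/(sin ω cos ω) = (1/cos ω)(1/sin ω) = sec ω csc ω = LHS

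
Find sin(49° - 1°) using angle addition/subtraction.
sin(49° - 1°) = sin 49° cos 1° - cos 49° sin 1° = 0.7431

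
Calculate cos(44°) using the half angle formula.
cos(44°) = √((1 + cos 88°)/2) = 0.7193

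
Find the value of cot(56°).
cot(56°) = 0.6745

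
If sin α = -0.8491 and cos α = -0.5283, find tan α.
tan α = sin α / cos α = 1.607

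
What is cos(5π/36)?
cos(5π/36) = 0.9063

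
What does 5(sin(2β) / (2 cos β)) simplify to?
5(sin(2β) / (2 cos β)) = 5(sin β) (using Double angle)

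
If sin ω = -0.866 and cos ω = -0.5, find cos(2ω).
cos(2ω) = cos²ω - sin²ω = -0.5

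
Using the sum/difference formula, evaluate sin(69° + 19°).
sin(69° + 19°) = sin 69° cos 19° + cos 69° sin 19° = 0.9994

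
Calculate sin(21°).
sin(21°) = 0.3584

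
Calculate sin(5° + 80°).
sin(5° + 80°) = sin 5° cos 80° + cos 5° sin 80° = 0.9962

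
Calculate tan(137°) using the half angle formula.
tan(137°) = sin 274° / (1 + cos 274°) = -0.9325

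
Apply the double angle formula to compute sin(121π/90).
sin(121π/90) = 2 sin 121π/180 cos 121π/180 = -0.8829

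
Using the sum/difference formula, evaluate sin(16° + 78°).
sin(16° + 78°) = sin 16° cos 78° + cos 16° sin 78° = 0.9976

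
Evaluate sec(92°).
sec(92°) = -28.65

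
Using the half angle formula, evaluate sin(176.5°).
sin(176.5°) = √((1 - cos 353°)/2) = 0.06105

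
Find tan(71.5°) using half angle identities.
tan(71.5°) = sin 143° / (1 + cos 143°) = 2.989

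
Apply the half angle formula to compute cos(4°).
cos(4°) = √((1 + cos 8°)/2) = 0.9976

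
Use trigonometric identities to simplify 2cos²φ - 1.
2cos²φ - 1 = cos(2φ) (using Double angle)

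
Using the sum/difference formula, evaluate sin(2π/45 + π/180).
sin(2π/45 + π/180) = sin 2π/45 cos π/180 + cos 2π/45 sin π/180 = 0.1564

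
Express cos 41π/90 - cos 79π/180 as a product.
cos 41π/90 - cos 79π/180 = -2 sin(161π/360) sin(π/120)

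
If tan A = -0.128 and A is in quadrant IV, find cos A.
cos A = 0.9919 (using tan²A + 1 = sec²A)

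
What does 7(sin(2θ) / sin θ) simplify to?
7(sin(2θ) / sin θ) = 7(2 cos θ) (using Double angle)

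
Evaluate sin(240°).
sin(240°) = -√3/2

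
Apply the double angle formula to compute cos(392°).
cos(392°) = cos²196° - sin²196° = 0.848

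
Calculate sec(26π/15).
sec(26π/15) = 1.494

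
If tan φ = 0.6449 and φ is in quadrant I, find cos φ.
cos φ = 0.8404 (using tan²φ + 1 = sec²φ)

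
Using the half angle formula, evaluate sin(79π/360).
sin(79π/360) = √((1 - cos 79π/180)/2) = 0.6361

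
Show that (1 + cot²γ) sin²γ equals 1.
LHS = csc²γ · sin²γ = (1/sin²γ) · sin²γ = 1 = RHS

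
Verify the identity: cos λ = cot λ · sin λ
RHS = (cos λ/sin λ) · sin λ = cos λ = LHS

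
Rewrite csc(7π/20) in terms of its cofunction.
csc(7π/20) = sec(π/2 - 7π/20) = sec(3π/20)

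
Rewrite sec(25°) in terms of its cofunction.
sec(25°) = csc(90° - 25°) = csc(65°)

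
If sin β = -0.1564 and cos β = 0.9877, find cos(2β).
cos(2β) = cos²β - sin²β = 0.9511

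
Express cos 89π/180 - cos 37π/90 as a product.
cos 89π/180 - cos 37π/90 = -2 sin(163π/360) sin(π/24)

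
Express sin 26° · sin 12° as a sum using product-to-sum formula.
sin 26° sin 12° = (1/2)[cos(26°-12°) - cos(26°+12°)]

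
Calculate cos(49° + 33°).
cos(49° + 33°) = cos 49° cos 33° - sin 49° sin 33° = 0.1392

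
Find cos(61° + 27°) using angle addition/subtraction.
cos(61° + 27°) = cos 61° cos 27° - sin 61° sin 27° = 0.0349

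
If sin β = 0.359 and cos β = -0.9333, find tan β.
tan β = sin β / cos β = -0.3847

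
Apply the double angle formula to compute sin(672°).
sin(672°) = 2 sin 336° cos 336° = -0.7431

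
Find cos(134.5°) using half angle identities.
cos(134.5°) = -√((1 + cos 269°)/2) = -0.7009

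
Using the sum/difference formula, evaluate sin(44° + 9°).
sin(44° + 9°) = sin 44° cos 9° + cos 44° sin 9° = 0.7986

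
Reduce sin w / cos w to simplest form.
sin w / cos w = tan w (using Quotient identity)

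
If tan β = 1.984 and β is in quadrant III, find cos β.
cos β = -0.4501 (using tan²β + 1 = sec²β)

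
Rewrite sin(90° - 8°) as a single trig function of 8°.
sin(90° - 8°) = cos(8°)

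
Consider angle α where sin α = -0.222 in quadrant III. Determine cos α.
cos α = ±√(1 - sin²α) = -0.975 (negative in QIII)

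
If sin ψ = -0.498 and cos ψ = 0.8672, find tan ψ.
tan ψ = sin ψ / cos ψ = -0.5743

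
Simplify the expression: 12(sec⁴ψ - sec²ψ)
12(sec⁴ψ - sec²ψ) = 12(tan⁴ψ + tan²ψ) (using Pythagorean)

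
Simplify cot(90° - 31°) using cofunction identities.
cot(90° - 31°) = tan(31°)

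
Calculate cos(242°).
cos(242°) = -0.4695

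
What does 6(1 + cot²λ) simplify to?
6(1 + cot²λ) = 6(csc²λ) (using Pythagorean identity)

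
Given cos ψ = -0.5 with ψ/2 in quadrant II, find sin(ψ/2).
sin(ψ/2) = ±√((1 - cos ψ)/2); positive since ψ/2 ∈ QII, so sin(ψ/2) = √3/2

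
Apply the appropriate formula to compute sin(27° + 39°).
sin(27° + 39°) = sin 27° cos 39° + cos 27° sin 39° = 0.9135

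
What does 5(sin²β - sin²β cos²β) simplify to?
5(sin²β - sin²β cos²β) = 5(sin⁴β) (using Factoring)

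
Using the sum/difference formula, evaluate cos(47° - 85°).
cos(47° - 85°) = cos 47° cos 85° + sin 47° sin 85° = 0.788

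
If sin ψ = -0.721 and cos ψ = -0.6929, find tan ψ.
tan ψ = sin ψ / cos ψ = 1.041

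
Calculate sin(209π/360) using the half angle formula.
sin(209π/360) = √((1 - cos 209π/180)/2) = 0.9681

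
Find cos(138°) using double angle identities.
cos(138°) = 1 - 2sin²69° = -0.7431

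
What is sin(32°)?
sin(32°) = 0.5299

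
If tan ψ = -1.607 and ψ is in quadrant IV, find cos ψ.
cos ψ = 0.5283 (using tan²ψ + 1 = sec²ψ)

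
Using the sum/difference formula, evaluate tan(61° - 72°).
tan(61° - 72°) = (tan 61° - tan 72°)/(1 + tan 61° tan 72°) = -0.1944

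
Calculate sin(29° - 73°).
sin(29° - 73°) = sin 29° cos 73° - cos 29° sin 73° = -0.6947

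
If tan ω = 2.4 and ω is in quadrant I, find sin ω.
sin ω = 0.9231 (using tan²ω + 1 = sec²ω)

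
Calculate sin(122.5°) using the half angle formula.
sin(122.5°) = √((1 - cos 245°)/2) = 0.8434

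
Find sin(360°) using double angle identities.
sin(360°) = 2 sin 180° cos 180° = 0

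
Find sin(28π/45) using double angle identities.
sin(28π/45) = 2 sin 14π/45 cos 14π/45 = 0.9272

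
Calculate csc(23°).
csc(23°) = 2.559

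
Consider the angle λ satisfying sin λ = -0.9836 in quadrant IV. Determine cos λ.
cos λ = √(1 - sin²λ) = 0.1804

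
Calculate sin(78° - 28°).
sin(78° - 28°) = sin 78° cos 28° - cos 78° sin 28° = 0.766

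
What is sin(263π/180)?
sin(263π/180) = -0.9925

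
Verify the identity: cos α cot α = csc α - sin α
RHS = 1/sin α - sin α = (1 - sin²α)/sin α = cos²α/sin α = cos α · (cos α/sin α) = cos α cot α = LHS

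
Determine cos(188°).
cos(188°) = -0.9903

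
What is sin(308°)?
sin(308°) = -0.788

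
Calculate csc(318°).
csc(318°) = -1.494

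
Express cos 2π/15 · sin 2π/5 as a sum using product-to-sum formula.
cos 2π/15 sin 2π/5 = (1/2)[sin(2π/15+2π/5) - sin(2π/15-2π/5)]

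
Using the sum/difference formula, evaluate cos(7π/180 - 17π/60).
cos(7π/180 - 17π/60) = cos 7π/180 cos 17π/60 + sin 7π/180 sin 17π/60 = 0.7193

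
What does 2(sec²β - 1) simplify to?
2(sec²β - 1) = 2(tan²β) (using Pythagorean identity)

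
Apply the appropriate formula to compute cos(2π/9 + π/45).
cos(2π/9 + π/45) = cos 2π/9 cos π/45 - sin 2π/9 sin π/45 = 0.7193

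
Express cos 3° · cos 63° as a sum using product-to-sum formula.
cos 3° cos 63° = (1/2)[cos(3°-63°) + cos(3°+63°)]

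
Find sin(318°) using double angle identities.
sin(318°) = 2 sin 159° cos 159° = -0.6691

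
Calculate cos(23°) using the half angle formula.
cos(23°) = √((1 + cos 46°)/2) = 0.9205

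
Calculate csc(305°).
csc(305°) = -1.221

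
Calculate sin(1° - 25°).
sin(1° - 25°) = sin 1° cos 25° - cos 1° sin 25° = -0.4067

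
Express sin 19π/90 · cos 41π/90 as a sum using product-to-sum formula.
sin 19π/90 cos 41π/90 = (1/2)[sin(19π/90+41π/90) + sin(19π/90-41π/90)]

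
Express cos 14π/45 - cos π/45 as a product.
cos 14π/45 - cos π/45 = -2 sin(π/6) sin(13π/90)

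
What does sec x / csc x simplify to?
sec x / csc x = tan x (using Reciprocal identities)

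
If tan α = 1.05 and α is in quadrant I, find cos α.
cos α = 0.6897 (using tan²α + 1 = sec²α)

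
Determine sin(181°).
sin(181°) = -0.01745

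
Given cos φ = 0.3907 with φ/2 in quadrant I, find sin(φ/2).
sin(φ/2) = ±√((1 - cos φ)/2); positive since φ/2 ∈ QI, so sin(φ/2) = 0.552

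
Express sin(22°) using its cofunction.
sin(22°) = cos(90° - 22°) = cos(68°)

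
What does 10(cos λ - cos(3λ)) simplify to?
10(cos λ - cos(3λ)) = 10(2 sin(2λ) sin λ) (using Sum-to-product)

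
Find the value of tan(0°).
tan(0°) = 0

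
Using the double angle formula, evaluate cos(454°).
cos(454°) = cos²227° - sin²227° = -0.06976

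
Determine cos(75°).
cos(75°) = (√6-√2)/4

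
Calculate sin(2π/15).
sin(2π/15) = 0.4067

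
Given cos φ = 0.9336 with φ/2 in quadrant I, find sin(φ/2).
sin(φ/2) = ±√((1 - cos φ)/2); positive since φ/2 ∈ QI, so sin(φ/2) = 0.1822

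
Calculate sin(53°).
sin(53°) = 0.7986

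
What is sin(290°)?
sin(290°) = -0.9397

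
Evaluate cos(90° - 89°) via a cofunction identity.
cos(90° - 89°) = sin(89°) = 0.9998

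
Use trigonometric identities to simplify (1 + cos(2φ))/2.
(1 + cos(2φ))/2 = cos²φ (using Power reduction)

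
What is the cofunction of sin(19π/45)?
sin(19π/45) = cos(π/2 - 19π/45) = cos(7π/90)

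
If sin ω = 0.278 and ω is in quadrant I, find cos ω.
cos ω = 0.9606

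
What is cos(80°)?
cos(80°) = 0.1736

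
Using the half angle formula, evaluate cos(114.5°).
cos(114.5°) = -√((1 + cos 229°)/2) = -0.4147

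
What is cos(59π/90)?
cos(59π/90) = -0.4695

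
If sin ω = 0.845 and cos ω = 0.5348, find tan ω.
tan ω = sin ω / cos ω = 1.58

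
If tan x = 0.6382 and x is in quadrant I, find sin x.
sin x = 0.538 (using tan²x + 1 = sec²x)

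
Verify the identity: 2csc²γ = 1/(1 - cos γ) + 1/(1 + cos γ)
RHS = [(1 + cos γ) + (1 - cos γ)] / [(1 - cos γ)(1 + cos γ)] = 2/(1 - cos²γ) = 2/sin²γ = 2csc²γ = LHS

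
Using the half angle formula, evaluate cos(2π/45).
cos(2π/45) = √((1 + cos 4π/45)/2) = 0.9903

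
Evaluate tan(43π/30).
tan(43π/30) = 4.705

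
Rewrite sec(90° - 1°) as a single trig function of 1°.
sec(90° - 1°) = csc(1°)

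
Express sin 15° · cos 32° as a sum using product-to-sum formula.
sin 15° cos 32° = (1/2)[sin(15°+32°) + sin(15°-32°)]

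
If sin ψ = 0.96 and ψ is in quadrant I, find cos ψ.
cos ψ = 0.28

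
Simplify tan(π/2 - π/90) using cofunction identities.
tan(π/2 - π/90) = cot(π/90)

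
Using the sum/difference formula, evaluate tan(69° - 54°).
tan(69° - 54°) = (tan 69° - tan 54°)/(1 + tan 69° tan 54°) = 2-√3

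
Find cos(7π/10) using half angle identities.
cos(7π/10) = -√((1 + cos 7π/5)/2) = -0.5878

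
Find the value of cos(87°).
cos(87°) = 0.05234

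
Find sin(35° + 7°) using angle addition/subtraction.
sin(35° + 7°) = sin 35° cos 7° + cos 35° sin 7° = 0.6691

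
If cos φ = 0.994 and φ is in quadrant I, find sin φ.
sin φ = 0.1094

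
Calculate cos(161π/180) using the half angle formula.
cos(161π/180) = -√((1 + cos 161π/90)/2) = -0.9455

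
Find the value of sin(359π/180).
sin(359π/180) = -0.01745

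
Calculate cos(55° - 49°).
cos(55° - 49°) = cos 55° cos 49° + sin 55° sin 49° = 0.9945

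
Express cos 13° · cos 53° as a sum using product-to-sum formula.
cos 13° cos 53° = (1/2)[cos(13°-53°) + cos(13°+53°)]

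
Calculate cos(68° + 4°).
cos(68° + 4°) = cos 68° cos 4° - sin 68° sin 4° = 0.309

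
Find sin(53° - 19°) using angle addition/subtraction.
sin(53° - 19°) = sin 53° cos 19° - cos 53° sin 19° = 0.5592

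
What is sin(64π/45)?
sin(64π/45) = -0.9703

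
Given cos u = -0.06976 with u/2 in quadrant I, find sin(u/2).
sin(u/2) = ±√((1 - cos u)/2); positive since u/2 ∈ QI, so sin(u/2) = 0.7314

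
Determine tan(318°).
tan(318°) = -0.9004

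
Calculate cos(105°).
cos(105°) = -(√6-√2)/4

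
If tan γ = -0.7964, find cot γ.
cot γ = 1/tan γ = -1.256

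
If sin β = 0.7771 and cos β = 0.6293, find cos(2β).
cos(2β) = cos²β - sin²β = -0.2079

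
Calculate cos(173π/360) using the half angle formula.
cos(173π/360) = √((1 + cos 173π/180)/2) = 0.06105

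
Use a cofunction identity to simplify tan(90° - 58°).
tan(90° - 58°) = cot(58°)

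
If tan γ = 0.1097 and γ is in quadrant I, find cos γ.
cos γ = 0.994 (using tan²γ + 1 = sec²γ)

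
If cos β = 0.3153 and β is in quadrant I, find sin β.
sin β = 0.949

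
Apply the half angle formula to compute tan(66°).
tan(66°) = sin 132° / (1 + cos 132°) = 2.246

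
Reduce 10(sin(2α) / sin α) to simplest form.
10(sin(2α) / sin α) = 10(2 cos α) (using Double angle)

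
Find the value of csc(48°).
csc(48°) = 1.346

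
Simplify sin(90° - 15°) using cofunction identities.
sin(90° - 15°) = cos(15°)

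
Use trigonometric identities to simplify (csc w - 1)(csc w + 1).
(csc w - 1)(csc w + 1) = cot²w (using Diff. of squares)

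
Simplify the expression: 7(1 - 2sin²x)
7(1 - 2sin²x) = 7(cos(2x)) (using Double angle)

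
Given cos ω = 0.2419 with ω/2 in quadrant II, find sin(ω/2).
sin(ω/2) = ±√((1 - cos ω)/2); positive since ω/2 ∈ QII, so sin(ω/2) = 0.6157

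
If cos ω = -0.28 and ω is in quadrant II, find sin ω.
sin ω = 0.96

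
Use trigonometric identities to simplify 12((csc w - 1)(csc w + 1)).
12((csc w - 1)(csc w + 1)) = 12(cot²w) (using Diff. of squares)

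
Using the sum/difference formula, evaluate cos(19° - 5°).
cos(19° - 5°) = cos 19° cos 5° + sin 19° sin 5° = 0.9703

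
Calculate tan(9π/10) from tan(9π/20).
tan(9π/10) = 2 tan 9π/20 / (1 - tan²9π/20) = -0.3249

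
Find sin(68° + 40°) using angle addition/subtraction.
sin(68° + 40°) = sin 68° cos 40° + cos 68° sin 40° = 0.9511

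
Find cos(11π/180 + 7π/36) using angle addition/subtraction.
cos(11π/180 + 7π/36) = cos 11π/180 cos 7π/36 - sin 11π/180 sin 7π/36 = 0.6947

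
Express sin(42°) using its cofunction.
sin(42°) = cos(90° - 42°) = cos(48°)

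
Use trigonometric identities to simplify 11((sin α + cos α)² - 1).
11((sin α + cos α)² - 1) = 11(sin(2α)) (using Pythagorean + double angle)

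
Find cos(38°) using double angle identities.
cos(38°) = 2cos²19° - 1 = 0.788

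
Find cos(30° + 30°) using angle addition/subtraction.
cos(30° + 30°) = cos 30° cos 30° - sin 30° sin 30° = 1/2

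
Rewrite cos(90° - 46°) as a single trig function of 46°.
cos(90° - 46°) = sin(46°)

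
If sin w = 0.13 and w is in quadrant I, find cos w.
cos w = 0.9915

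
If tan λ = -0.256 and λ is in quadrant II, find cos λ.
cos λ = -0.9688 (using tan²λ + 1 = sec²λ)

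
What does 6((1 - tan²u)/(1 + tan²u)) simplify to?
6((1 - tan²u)/(1 + tan²u)) = 6(cos(2u)) (using Double angle)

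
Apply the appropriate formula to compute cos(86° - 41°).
cos(86° - 41°) = cos 86° cos 41° + sin 86° sin 41° = √2/2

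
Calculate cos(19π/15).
cos(19π/15) = -0.6691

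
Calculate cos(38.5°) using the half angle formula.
cos(38.5°) = √((1 + cos 77°)/2) = 0.7826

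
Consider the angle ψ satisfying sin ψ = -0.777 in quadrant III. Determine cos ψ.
cos ψ = ±√(1 - sin²ψ) = -0.6295 (negative in QIII)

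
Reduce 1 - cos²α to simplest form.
1 - cos²α = sin²α (using Pythagorean identity)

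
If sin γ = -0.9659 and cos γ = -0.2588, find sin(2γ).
sin(2γ) = 2 sin γ cos γ = 0.4999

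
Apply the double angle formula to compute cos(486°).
cos(486°) = cos²243° - sin²243° = -0.5878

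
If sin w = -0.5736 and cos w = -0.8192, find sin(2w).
sin(2w) = 2 sin w cos w = 0.9398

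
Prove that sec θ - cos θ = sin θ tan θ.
LHS = 1/cos θ - cos θ = (1 - cos²θ)/cos θ = sin²θ/cos θ = sin θ · (sin θ/cos θ) = sin θ tan θ = RHS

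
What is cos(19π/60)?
cos(19π/60) = 0.5446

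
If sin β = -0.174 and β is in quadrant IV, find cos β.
cos β = 0.9847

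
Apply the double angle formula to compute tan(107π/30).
tan(107π/30) = 2 tan 107π/60 / (1 - tan²107π/60) = -4.705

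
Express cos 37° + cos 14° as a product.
cos 37° + cos 14° = 2 cos(25.5°) cos(11.5°)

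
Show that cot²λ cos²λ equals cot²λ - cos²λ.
RHS = cos²λ/sin²λ - cos²λ = cos²λ(1/sin²λ - 1) = cos²λ · (1 - sin²λ)/sin²λ = cos²λ · cos²λ/sin²λ = cos²λ · cot²λ = LHS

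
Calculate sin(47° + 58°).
sin(47° + 58°) = sin 47° cos 58° + cos 47° sin 58° = (√6+√2)/4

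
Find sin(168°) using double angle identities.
sin(168°) = 2 sin 84° cos 84° = 0.2079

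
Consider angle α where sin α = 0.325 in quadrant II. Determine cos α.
cos α = ±√(1 - sin²α) = -0.9457 (negative in QII)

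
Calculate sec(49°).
sec(49°) = 1.524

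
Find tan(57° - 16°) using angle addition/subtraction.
tan(57° - 16°) = (tan 57° - tan 16°)/(1 + tan 57° tan 16°) = 0.8693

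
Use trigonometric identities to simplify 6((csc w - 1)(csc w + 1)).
6((csc w - 1)(csc w + 1)) = 6(cot²w) (using Diff. of squares)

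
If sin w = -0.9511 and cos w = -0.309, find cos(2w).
cos(2w) = cos²w - sin²w = -0.8091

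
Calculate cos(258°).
cos(258°) = -0.2079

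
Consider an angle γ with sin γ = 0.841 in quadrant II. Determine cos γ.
cos γ = ±√(1 - sin²γ) = -0.541 (negative in QII)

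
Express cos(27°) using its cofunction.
cos(27°) = sin(90° - 27°) = sin(63°)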